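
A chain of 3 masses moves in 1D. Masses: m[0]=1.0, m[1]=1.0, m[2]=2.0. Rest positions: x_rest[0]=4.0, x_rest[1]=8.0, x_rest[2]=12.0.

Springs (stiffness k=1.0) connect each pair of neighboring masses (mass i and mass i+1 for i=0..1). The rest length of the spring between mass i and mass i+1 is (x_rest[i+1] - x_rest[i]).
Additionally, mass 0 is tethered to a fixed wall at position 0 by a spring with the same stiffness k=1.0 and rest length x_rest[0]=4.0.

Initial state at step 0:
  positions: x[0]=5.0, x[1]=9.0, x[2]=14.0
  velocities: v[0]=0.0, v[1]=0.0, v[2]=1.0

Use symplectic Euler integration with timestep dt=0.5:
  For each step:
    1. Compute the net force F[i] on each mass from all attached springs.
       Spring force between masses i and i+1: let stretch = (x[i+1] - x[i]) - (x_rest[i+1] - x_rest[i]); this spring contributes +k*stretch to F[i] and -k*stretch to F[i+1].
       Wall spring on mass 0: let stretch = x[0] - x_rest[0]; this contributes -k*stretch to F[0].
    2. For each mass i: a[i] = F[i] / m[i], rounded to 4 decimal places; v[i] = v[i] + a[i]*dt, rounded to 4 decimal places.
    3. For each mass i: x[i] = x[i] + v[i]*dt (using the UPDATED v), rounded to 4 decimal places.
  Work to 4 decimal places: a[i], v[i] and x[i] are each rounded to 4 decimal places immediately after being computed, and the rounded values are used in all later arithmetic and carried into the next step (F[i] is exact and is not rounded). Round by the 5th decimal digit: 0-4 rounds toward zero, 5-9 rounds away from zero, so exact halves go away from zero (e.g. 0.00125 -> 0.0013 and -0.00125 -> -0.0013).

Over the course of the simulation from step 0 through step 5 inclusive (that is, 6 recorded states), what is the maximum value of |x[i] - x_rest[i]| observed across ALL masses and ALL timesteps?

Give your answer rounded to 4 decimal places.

Step 0: x=[5.0000 9.0000 14.0000] v=[0.0000 0.0000 1.0000]
Step 1: x=[4.7500 9.2500 14.3750] v=[-0.5000 0.5000 0.7500]
Step 2: x=[4.4375 9.6563 14.6094] v=[-0.6250 0.8125 0.4688]
Step 3: x=[4.3203 9.9962 14.7247] v=[-0.2344 0.6797 0.2305]
Step 4: x=[4.5420 10.0992 14.7489] v=[0.4434 0.2060 0.0484]
Step 5: x=[5.0175 9.9753 14.6919] v=[0.9510 -0.2478 -0.1141]
Max displacement = 2.7489

Answer: 2.7489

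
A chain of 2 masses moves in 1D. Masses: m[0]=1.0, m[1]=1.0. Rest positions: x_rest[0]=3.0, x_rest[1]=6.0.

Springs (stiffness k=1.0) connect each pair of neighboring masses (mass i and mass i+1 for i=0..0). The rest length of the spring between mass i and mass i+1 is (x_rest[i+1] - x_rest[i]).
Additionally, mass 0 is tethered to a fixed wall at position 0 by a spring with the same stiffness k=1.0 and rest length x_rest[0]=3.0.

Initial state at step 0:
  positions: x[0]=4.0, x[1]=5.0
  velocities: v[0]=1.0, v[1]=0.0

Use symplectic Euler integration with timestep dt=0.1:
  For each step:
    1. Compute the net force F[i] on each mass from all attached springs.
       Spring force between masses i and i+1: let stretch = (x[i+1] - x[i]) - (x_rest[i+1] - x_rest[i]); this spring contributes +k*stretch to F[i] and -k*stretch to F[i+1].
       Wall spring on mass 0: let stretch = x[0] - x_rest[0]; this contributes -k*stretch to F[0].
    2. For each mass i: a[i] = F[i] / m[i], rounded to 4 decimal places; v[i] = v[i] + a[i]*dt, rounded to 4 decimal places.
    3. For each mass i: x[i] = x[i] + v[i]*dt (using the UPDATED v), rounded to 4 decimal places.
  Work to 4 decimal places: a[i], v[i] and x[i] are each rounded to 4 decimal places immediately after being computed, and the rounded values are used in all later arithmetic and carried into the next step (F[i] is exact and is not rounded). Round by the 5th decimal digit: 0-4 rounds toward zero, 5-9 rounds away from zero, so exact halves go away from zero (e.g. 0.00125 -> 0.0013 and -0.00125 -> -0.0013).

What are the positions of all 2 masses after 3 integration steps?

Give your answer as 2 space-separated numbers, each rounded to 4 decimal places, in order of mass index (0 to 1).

Answer: 4.1160 5.1215

Derivation:
Step 0: x=[4.0000 5.0000] v=[1.0000 0.0000]
Step 1: x=[4.0700 5.0200] v=[0.7000 0.2000]
Step 2: x=[4.1088 5.0605] v=[0.3880 0.4050]
Step 3: x=[4.1160 5.1215] v=[0.0723 0.6098]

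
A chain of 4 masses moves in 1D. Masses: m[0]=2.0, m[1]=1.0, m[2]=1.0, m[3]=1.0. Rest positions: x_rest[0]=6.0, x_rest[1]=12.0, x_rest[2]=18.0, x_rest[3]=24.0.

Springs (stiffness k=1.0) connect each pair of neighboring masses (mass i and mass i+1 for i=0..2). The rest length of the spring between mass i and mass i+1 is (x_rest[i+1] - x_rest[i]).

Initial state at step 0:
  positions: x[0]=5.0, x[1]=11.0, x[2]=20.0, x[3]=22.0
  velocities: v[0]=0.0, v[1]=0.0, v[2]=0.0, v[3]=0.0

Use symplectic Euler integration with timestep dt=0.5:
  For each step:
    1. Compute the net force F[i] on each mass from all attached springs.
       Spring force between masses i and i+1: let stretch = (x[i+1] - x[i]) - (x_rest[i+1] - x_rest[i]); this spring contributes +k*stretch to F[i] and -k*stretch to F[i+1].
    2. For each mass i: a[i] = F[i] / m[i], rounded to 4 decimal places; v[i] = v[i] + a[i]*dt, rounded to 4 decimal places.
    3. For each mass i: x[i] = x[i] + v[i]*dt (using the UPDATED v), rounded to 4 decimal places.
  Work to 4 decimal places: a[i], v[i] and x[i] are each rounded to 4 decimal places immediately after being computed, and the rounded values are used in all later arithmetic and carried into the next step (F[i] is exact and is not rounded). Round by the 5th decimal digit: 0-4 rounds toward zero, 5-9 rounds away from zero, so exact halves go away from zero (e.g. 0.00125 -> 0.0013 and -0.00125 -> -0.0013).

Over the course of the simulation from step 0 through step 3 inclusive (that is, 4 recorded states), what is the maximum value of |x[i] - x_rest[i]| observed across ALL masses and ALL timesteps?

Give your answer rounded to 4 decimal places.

Step 0: x=[5.0000 11.0000 20.0000 22.0000] v=[0.0000 0.0000 0.0000 0.0000]
Step 1: x=[5.0000 11.7500 18.2500 23.0000] v=[0.0000 1.5000 -3.5000 2.0000]
Step 2: x=[5.0938 12.4375 16.0625 24.3125] v=[0.1875 1.3750 -4.3750 2.6250]
Step 3: x=[5.3556 12.1953 15.0313 25.0625] v=[0.5235 -0.4844 -2.0625 1.5000]
Max displacement = 2.9687

Answer: 2.9687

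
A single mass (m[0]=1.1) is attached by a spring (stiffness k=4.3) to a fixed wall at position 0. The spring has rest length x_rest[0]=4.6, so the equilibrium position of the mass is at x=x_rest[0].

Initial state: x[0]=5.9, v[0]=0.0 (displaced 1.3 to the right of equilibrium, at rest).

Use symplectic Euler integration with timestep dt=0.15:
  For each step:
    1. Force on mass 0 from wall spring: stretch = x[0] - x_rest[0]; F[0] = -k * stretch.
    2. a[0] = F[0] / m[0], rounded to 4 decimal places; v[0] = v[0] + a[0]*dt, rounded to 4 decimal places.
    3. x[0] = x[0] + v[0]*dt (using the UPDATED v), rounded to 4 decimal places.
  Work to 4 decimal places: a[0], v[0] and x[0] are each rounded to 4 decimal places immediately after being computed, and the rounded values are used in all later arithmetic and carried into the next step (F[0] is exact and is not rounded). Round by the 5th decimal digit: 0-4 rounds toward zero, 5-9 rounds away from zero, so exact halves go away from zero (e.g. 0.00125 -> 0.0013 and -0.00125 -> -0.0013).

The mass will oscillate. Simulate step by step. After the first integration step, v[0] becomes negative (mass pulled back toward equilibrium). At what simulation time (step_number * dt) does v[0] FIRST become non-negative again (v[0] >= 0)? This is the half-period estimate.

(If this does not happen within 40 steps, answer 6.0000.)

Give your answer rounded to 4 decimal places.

Answer: 1.6500

Derivation:
Step 0: x=[5.9000] v=[0.0000]
Step 1: x=[5.7857] v=[-0.7623]
Step 2: x=[5.5671] v=[-1.4576]
Step 3: x=[5.2634] v=[-2.0247]
Step 4: x=[4.9013] v=[-2.4137]
Step 5: x=[4.5127] v=[-2.5904]
Step 6: x=[4.1318] v=[-2.5392]
Step 7: x=[3.7921] v=[-2.2647]
Step 8: x=[3.5235] v=[-1.7910]
Step 9: x=[3.3495] v=[-1.1598]
Step 10: x=[3.2855] v=[-0.4266]
Step 11: x=[3.3371] v=[0.3442]
First v>=0 after going negative at step 11, time=1.6500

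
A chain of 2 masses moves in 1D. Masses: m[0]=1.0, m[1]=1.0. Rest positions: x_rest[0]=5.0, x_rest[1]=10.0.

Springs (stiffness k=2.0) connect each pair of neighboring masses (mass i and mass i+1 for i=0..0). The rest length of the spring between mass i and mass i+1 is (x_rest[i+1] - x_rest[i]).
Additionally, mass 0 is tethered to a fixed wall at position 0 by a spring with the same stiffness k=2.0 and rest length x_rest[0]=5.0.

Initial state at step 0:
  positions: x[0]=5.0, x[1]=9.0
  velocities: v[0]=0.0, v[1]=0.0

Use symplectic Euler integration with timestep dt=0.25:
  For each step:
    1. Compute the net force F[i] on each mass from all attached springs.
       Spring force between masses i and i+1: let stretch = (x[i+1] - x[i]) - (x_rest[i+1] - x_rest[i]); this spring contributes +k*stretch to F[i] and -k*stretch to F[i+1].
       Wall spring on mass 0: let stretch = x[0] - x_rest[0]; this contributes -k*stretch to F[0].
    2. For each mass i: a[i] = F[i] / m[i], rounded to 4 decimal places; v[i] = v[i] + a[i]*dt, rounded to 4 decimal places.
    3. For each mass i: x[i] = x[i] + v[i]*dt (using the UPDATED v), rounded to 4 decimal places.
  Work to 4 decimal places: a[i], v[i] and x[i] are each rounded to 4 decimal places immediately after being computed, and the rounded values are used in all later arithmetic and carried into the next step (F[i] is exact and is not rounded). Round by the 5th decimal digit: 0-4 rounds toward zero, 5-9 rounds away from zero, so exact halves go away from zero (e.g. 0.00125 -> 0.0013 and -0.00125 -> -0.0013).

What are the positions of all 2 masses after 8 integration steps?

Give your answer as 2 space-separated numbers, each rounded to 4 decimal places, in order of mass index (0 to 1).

Answer: 5.2302 10.1457

Derivation:
Step 0: x=[5.0000 9.0000] v=[0.0000 0.0000]
Step 1: x=[4.8750 9.1250] v=[-0.5000 0.5000]
Step 2: x=[4.6719 9.3438] v=[-0.8125 0.8750]
Step 3: x=[4.4688 9.6036] v=[-0.8125 1.0391]
Step 4: x=[4.3489 9.8465] v=[-0.4795 0.9717]
Step 5: x=[4.3726 10.0272] v=[0.0949 0.7229]
Step 6: x=[4.5566 10.1261] v=[0.7359 0.3956]
Step 7: x=[4.8672 10.1538] v=[1.2424 0.1109]
Step 8: x=[5.2302 10.1457] v=[1.4521 -0.0324]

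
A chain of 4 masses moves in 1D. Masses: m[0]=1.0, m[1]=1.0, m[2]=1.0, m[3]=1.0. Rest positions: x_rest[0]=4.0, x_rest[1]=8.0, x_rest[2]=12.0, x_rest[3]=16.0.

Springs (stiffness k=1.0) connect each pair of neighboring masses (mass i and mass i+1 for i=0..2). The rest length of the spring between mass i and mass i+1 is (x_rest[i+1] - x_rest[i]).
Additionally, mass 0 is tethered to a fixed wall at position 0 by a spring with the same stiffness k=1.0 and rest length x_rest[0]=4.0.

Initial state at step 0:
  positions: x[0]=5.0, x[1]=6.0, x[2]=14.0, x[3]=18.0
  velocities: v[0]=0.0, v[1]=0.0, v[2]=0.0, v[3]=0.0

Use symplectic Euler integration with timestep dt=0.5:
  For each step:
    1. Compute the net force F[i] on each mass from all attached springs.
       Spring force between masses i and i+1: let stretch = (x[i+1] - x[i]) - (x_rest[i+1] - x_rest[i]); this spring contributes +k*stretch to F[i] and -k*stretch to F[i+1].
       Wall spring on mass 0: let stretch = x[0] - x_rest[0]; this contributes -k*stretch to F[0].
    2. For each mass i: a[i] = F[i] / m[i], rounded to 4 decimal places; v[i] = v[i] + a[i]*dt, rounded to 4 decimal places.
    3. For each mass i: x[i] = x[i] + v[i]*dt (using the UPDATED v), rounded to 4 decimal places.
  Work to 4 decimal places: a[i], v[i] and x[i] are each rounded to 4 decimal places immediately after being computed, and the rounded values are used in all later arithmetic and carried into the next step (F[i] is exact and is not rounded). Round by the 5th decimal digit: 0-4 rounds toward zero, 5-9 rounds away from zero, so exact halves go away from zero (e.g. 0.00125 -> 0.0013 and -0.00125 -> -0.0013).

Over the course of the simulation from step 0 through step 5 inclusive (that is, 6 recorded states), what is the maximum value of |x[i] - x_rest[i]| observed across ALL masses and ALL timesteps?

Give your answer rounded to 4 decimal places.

Answer: 2.7813

Derivation:
Step 0: x=[5.0000 6.0000 14.0000 18.0000] v=[0.0000 0.0000 0.0000 0.0000]
Step 1: x=[4.0000 7.7500 13.0000 18.0000] v=[-2.0000 3.5000 -2.0000 0.0000]
Step 2: x=[2.9375 9.8750 11.9375 17.7500] v=[-2.1250 4.2500 -2.1250 -0.5000]
Step 3: x=[2.8750 10.7813 11.8125 17.0469] v=[-0.1250 1.8125 -0.2500 -1.4063]
Step 4: x=[4.0704 9.9688 12.7383 16.0352] v=[2.3907 -1.6251 1.8516 -2.0235]
Step 5: x=[5.7228 8.3740 13.7960 15.1992] v=[3.3047 -3.1896 2.1153 -1.6720]
Max displacement = 2.7813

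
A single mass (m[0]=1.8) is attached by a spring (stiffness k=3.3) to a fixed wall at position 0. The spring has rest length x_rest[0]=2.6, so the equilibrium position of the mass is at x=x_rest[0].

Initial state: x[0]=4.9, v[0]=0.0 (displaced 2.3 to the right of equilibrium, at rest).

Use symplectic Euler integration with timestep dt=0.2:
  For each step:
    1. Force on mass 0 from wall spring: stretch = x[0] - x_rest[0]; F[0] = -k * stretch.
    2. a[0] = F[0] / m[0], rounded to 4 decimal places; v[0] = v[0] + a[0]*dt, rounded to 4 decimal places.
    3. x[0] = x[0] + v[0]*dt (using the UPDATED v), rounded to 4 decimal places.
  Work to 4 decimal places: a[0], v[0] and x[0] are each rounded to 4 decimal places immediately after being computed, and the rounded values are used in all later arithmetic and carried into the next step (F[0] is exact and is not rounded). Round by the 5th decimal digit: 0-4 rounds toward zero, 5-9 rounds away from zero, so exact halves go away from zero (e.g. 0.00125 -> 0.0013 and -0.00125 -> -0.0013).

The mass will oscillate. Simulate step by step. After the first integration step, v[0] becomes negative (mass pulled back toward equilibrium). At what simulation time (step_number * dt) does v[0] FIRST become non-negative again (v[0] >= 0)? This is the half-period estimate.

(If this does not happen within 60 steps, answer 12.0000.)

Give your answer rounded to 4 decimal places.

Answer: 2.4000

Derivation:
Step 0: x=[4.9000] v=[0.0000]
Step 1: x=[4.7313] v=[-0.8433]
Step 2: x=[4.4063] v=[-1.6248]
Step 3: x=[3.9489] v=[-2.2871]
Step 4: x=[3.3926] v=[-2.7817]
Step 5: x=[2.7781] v=[-3.0723]
Step 6: x=[2.1506] v=[-3.1376]
Step 7: x=[1.5560] v=[-2.9728]
Step 8: x=[1.0380] v=[-2.5900]
Step 9: x=[0.6345] v=[-2.0173]
Step 10: x=[0.3752] v=[-1.2966]
Step 11: x=[0.2790] v=[-0.4808]
Step 12: x=[0.3530] v=[0.3702]
First v>=0 after going negative at step 12, time=2.4000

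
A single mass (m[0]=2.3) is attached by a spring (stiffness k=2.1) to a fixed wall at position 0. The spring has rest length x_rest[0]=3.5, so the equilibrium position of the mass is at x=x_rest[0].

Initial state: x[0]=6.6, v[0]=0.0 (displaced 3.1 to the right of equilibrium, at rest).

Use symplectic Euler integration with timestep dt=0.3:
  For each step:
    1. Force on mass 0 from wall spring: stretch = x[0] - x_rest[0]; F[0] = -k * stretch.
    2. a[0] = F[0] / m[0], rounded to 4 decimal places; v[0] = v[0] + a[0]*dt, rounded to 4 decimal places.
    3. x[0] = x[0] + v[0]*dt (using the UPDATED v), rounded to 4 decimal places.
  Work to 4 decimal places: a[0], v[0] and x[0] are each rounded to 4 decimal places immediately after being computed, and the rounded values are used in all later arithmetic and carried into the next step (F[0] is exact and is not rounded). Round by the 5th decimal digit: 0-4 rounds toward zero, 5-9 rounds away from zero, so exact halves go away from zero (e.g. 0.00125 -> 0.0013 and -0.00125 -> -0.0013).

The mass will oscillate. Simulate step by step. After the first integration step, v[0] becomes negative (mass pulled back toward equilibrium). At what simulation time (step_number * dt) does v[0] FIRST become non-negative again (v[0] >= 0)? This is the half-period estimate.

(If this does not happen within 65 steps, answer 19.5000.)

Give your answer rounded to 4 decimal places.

Answer: 3.3000

Derivation:
Step 0: x=[6.6000] v=[0.0000]
Step 1: x=[6.3453] v=[-0.8491]
Step 2: x=[5.8568] v=[-1.6285]
Step 3: x=[5.1746] v=[-2.2741]
Step 4: x=[4.3548] v=[-2.7328]
Step 5: x=[3.4647] v=[-2.9670]
Step 6: x=[2.5775] v=[-2.9573]
Step 7: x=[1.7661] v=[-2.7046]
Step 8: x=[1.0972] v=[-2.2297]
Step 9: x=[0.6258] v=[-1.5715]
Step 10: x=[0.3905] v=[-0.7842]
Step 11: x=[0.4108] v=[0.0675]
First v>=0 after going negative at step 11, time=3.3000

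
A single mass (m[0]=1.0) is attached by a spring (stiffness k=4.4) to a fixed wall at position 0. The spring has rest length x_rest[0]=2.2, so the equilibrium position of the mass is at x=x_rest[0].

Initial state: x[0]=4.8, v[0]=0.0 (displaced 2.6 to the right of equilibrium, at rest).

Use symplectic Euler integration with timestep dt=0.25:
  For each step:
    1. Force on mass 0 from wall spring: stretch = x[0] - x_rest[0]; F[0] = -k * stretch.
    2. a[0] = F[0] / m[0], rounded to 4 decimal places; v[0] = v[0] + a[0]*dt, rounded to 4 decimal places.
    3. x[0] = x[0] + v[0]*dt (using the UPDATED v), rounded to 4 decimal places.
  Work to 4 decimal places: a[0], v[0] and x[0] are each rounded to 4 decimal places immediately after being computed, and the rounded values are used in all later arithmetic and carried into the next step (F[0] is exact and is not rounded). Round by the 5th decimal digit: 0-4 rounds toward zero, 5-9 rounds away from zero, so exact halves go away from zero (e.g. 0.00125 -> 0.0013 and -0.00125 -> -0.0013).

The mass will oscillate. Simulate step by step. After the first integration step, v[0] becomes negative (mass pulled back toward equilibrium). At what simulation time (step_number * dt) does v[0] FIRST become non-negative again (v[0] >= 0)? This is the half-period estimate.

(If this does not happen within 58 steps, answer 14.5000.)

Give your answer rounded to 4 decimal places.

Answer: 1.5000

Derivation:
Step 0: x=[4.8000] v=[0.0000]
Step 1: x=[4.0850] v=[-2.8600]
Step 2: x=[2.8516] v=[-4.9335]
Step 3: x=[1.4390] v=[-5.6503]
Step 4: x=[0.2357] v=[-4.8132]
Step 5: x=[-0.4274] v=[-2.6525]
Step 6: x=[-0.3680] v=[0.2377]
First v>=0 after going negative at step 6, time=1.5000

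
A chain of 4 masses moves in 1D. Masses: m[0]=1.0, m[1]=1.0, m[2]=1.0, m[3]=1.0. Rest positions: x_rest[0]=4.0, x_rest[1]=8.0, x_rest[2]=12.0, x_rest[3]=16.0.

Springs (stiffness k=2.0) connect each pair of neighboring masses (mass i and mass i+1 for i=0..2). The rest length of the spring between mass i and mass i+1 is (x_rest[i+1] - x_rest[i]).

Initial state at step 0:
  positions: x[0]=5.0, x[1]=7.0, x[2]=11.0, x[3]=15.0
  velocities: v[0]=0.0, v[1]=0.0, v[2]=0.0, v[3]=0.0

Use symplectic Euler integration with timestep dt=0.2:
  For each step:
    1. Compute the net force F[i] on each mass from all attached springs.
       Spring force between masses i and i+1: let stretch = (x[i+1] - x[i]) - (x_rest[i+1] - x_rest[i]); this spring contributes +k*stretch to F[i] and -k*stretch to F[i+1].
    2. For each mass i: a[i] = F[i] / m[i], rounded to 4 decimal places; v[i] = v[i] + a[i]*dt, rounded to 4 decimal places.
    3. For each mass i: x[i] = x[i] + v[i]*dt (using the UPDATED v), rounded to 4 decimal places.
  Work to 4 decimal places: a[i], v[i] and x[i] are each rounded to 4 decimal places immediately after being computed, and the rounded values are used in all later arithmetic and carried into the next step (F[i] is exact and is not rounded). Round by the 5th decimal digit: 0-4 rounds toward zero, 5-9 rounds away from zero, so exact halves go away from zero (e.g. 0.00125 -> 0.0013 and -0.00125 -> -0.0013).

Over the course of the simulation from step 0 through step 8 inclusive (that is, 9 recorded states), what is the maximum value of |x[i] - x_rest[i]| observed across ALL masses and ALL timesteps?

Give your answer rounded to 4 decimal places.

Step 0: x=[5.0000 7.0000 11.0000 15.0000] v=[0.0000 0.0000 0.0000 0.0000]
Step 1: x=[4.8400 7.1600 11.0000 15.0000] v=[-0.8000 0.8000 0.0000 0.0000]
Step 2: x=[4.5456 7.4416 11.0128 15.0000] v=[-1.4720 1.4080 0.0640 0.0000]
Step 3: x=[4.1629 7.7772 11.0589 15.0010] v=[-1.9136 1.6781 0.2304 0.0051]
Step 4: x=[3.7493 8.0862 11.1578 15.0067] v=[-2.0679 1.5451 0.4946 0.0283]
Step 5: x=[3.3627 8.2940 11.3189 15.0244] v=[-1.9331 1.0390 0.8055 0.0887]
Step 6: x=[3.0506 8.3493 11.5344 15.0657] v=[-1.5606 0.2764 1.0777 0.2065]
Step 7: x=[2.8424 8.2355 11.7776 15.1445] v=[-1.0411 -0.5690 1.2162 0.3940]
Step 8: x=[2.7456 7.9736 12.0068 15.2739] v=[-0.4839 -1.3094 1.1461 0.6472]
Max displacement = 1.2544

Answer: 1.2544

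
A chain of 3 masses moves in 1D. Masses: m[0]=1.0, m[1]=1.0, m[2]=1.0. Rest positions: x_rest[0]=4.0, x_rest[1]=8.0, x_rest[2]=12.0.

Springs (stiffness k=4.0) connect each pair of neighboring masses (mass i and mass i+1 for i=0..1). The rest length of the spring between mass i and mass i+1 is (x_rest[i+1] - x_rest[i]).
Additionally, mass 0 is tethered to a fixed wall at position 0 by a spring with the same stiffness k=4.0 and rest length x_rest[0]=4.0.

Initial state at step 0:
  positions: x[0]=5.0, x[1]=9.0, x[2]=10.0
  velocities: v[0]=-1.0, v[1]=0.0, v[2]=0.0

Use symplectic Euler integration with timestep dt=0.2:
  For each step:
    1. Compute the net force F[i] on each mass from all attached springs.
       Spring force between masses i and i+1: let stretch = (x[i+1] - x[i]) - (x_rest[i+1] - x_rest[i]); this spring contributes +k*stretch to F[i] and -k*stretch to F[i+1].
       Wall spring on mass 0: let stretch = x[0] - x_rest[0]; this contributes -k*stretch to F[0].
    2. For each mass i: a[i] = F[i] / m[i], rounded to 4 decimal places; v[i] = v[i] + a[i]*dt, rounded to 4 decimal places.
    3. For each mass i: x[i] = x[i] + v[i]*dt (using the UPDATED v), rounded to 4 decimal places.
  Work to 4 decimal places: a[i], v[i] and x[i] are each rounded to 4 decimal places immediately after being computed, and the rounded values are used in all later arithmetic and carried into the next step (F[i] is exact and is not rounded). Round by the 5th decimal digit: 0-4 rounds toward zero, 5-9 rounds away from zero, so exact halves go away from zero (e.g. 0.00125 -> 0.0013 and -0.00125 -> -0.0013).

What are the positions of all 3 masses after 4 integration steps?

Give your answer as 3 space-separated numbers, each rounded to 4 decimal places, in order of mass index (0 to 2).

Step 0: x=[5.0000 9.0000 10.0000] v=[-1.0000 0.0000 0.0000]
Step 1: x=[4.6400 8.5200 10.4800] v=[-1.8000 -2.4000 2.4000]
Step 2: x=[4.1584 7.7328 11.2864] v=[-2.4080 -3.9360 4.0320]
Step 3: x=[3.5834 6.9423 12.1642] v=[-2.8752 -3.9526 4.3891]
Step 4: x=[2.9724 6.4499 12.8465] v=[-3.0548 -2.4622 3.4116]

Answer: 2.9724 6.4499 12.8465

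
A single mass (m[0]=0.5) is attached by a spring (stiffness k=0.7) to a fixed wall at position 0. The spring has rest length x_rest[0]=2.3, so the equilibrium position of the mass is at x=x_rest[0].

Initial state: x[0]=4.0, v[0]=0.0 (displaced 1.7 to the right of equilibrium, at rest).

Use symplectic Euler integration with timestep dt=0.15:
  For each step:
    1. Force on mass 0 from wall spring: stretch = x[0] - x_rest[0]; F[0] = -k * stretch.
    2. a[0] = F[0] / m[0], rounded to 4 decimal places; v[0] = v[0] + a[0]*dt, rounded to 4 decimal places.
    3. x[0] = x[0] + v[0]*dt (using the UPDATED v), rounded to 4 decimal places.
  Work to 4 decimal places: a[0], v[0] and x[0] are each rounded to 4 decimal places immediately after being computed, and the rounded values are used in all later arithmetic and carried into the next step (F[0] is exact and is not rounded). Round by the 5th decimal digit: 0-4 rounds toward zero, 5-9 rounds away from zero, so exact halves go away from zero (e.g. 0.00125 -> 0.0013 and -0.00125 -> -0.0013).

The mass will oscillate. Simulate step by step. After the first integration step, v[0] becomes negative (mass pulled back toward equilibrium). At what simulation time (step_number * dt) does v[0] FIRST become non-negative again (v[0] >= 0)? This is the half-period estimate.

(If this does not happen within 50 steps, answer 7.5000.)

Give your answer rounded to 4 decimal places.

Answer: 2.7000

Derivation:
Step 0: x=[4.0000] v=[0.0000]
Step 1: x=[3.9465] v=[-0.3570]
Step 2: x=[3.8411] v=[-0.7028]
Step 3: x=[3.6871] v=[-1.0264]
Step 4: x=[3.4894] v=[-1.3177]
Step 5: x=[3.2543] v=[-1.5675]
Step 6: x=[2.9891] v=[-1.7679]
Step 7: x=[2.7022] v=[-1.9126]
Step 8: x=[2.4026] v=[-1.9971]
Step 9: x=[2.0998] v=[-2.0186]
Step 10: x=[1.8033] v=[-1.9766]
Step 11: x=[1.5225] v=[-1.8723]
Step 12: x=[1.2662] v=[-1.7090]
Step 13: x=[1.0424] v=[-1.4919]
Step 14: x=[0.8582] v=[-1.2278]
Step 15: x=[0.7195] v=[-0.9250]
Step 16: x=[0.6305] v=[-0.5931]
Step 17: x=[0.5941] v=[-0.2425]
Step 18: x=[0.6115] v=[0.1157]
First v>=0 after going negative at step 18, time=2.7000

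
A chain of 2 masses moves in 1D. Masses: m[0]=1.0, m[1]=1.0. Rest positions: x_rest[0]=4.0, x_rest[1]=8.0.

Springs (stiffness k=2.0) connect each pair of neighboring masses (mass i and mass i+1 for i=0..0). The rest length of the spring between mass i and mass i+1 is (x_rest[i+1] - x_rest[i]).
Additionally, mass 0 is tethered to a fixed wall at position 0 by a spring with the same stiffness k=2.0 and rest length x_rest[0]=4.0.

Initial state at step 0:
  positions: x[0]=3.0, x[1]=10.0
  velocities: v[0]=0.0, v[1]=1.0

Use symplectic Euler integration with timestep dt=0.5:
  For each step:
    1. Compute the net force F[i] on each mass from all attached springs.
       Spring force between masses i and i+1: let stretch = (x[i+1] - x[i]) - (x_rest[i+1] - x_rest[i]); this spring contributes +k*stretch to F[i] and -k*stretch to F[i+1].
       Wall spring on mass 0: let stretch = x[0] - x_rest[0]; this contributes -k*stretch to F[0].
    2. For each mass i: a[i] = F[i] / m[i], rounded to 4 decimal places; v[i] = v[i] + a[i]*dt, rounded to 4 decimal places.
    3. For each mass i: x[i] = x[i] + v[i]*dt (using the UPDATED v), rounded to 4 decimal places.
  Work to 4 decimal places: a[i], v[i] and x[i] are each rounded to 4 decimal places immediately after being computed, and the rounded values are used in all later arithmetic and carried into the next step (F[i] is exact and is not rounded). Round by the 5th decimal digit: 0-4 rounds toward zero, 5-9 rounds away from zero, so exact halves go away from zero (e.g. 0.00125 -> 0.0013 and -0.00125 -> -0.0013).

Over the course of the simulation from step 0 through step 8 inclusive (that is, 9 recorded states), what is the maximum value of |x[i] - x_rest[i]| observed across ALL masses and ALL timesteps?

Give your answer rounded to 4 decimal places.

Step 0: x=[3.0000 10.0000] v=[0.0000 1.0000]
Step 1: x=[5.0000 9.0000] v=[4.0000 -2.0000]
Step 2: x=[6.5000 8.0000] v=[3.0000 -2.0000]
Step 3: x=[5.5000 8.2500] v=[-2.0000 0.5000]
Step 4: x=[3.1250 9.1250] v=[-4.7500 1.7500]
Step 5: x=[2.1875 9.0000] v=[-1.8750 -0.2500]
Step 6: x=[3.5625 7.4688] v=[2.7500 -3.0625]
Step 7: x=[5.1094 5.9844] v=[3.0938 -2.9688]
Step 8: x=[4.5391 6.0625] v=[-1.1406 0.1562]
Max displacement = 2.5000

Answer: 2.5000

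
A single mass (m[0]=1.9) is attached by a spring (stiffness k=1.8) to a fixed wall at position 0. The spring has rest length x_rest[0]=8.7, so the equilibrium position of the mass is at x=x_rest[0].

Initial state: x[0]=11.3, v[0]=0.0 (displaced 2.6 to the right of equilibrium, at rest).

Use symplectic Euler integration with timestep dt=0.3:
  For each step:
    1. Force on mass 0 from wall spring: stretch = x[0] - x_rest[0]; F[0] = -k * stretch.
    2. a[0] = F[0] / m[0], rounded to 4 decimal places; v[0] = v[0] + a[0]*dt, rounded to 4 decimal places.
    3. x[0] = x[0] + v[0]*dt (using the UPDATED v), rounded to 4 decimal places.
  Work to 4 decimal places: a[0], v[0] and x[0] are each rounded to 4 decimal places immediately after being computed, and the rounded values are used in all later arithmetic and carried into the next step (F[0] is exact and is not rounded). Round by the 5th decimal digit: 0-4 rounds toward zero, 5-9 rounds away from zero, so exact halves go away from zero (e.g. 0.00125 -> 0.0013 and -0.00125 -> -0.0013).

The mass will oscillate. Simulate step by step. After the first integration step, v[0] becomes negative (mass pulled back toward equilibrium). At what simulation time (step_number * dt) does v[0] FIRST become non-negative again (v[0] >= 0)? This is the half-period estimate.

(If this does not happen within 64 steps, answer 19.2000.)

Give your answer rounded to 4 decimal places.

Answer: 3.3000

Derivation:
Step 0: x=[11.3000] v=[0.0000]
Step 1: x=[11.0783] v=[-0.7390]
Step 2: x=[10.6538] v=[-1.4149]
Step 3: x=[10.0627] v=[-1.9702]
Step 4: x=[9.3555] v=[-2.3575]
Step 5: x=[8.5924] v=[-2.5438]
Step 6: x=[7.8384] v=[-2.5132]
Step 7: x=[7.1579] v=[-2.2683]
Step 8: x=[6.6089] v=[-1.8300]
Step 9: x=[6.2382] v=[-1.2357]
Step 10: x=[6.0774] v=[-0.5360]
Step 11: x=[6.1402] v=[0.2094]
First v>=0 after going negative at step 11, time=3.3000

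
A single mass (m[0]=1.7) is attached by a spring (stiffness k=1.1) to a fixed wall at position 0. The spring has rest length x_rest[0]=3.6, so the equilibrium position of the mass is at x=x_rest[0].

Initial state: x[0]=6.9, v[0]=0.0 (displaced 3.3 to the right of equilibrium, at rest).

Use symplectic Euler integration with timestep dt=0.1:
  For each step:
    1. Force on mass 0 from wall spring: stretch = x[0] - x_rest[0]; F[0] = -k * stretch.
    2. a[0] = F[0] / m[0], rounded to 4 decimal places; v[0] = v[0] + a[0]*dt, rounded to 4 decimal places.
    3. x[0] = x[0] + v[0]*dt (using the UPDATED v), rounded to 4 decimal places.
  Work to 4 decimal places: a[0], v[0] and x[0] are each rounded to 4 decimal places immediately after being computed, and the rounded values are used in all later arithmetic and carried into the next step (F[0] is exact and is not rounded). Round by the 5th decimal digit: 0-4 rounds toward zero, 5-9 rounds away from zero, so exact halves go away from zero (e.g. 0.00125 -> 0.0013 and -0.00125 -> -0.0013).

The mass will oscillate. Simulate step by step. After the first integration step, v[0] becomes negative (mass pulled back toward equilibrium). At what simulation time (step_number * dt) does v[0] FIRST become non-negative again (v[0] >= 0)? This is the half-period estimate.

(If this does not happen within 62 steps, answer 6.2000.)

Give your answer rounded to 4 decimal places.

Step 0: x=[6.9000] v=[0.0000]
Step 1: x=[6.8787] v=[-0.2135]
Step 2: x=[6.8361] v=[-0.4257]
Step 3: x=[6.7726] v=[-0.6351]
Step 4: x=[6.6886] v=[-0.8404]
Step 5: x=[6.5846] v=[-1.0403]
Step 6: x=[6.4613] v=[-1.2334]
Step 7: x=[6.3195] v=[-1.4185]
Step 8: x=[6.1601] v=[-1.5945]
Step 9: x=[5.9841] v=[-1.7602]
Step 10: x=[5.7927] v=[-1.9145]
Step 11: x=[5.5871] v=[-2.0564]
Step 12: x=[5.3686] v=[-2.1850]
Step 13: x=[5.1387] v=[-2.2994]
Step 14: x=[4.8988] v=[-2.3990]
Step 15: x=[4.6505] v=[-2.4830]
Step 16: x=[4.3954] v=[-2.5510]
Step 17: x=[4.1352] v=[-2.6025]
Step 18: x=[3.8715] v=[-2.6371]
Step 19: x=[3.6060] v=[-2.6547]
Step 20: x=[3.3405] v=[-2.6551]
Step 21: x=[3.0767] v=[-2.6383]
Step 22: x=[2.8163] v=[-2.6044]
Step 23: x=[2.5609] v=[-2.5537]
Step 24: x=[2.3123] v=[-2.4865]
Step 25: x=[2.0720] v=[-2.4032]
Step 26: x=[1.8416] v=[-2.3043]
Step 27: x=[1.6226] v=[-2.1905]
Step 28: x=[1.4163] v=[-2.0626]
Step 29: x=[1.2242] v=[-1.9213]
Step 30: x=[1.0474] v=[-1.7676]
Step 31: x=[0.8872] v=[-1.6024]
Step 32: x=[0.7445] v=[-1.4269]
Step 33: x=[0.6203] v=[-1.2421]
Step 34: x=[0.5154] v=[-1.0493]
Step 35: x=[0.4304] v=[-0.8497]
Step 36: x=[0.3659] v=[-0.6446]
Step 37: x=[0.3224] v=[-0.4353]
Step 38: x=[0.3001] v=[-0.2232]
Step 39: x=[0.2991] v=[-0.0097]
Step 40: x=[0.3195] v=[0.2039]
First v>=0 after going negative at step 40, time=4.0000

Answer: 4.0000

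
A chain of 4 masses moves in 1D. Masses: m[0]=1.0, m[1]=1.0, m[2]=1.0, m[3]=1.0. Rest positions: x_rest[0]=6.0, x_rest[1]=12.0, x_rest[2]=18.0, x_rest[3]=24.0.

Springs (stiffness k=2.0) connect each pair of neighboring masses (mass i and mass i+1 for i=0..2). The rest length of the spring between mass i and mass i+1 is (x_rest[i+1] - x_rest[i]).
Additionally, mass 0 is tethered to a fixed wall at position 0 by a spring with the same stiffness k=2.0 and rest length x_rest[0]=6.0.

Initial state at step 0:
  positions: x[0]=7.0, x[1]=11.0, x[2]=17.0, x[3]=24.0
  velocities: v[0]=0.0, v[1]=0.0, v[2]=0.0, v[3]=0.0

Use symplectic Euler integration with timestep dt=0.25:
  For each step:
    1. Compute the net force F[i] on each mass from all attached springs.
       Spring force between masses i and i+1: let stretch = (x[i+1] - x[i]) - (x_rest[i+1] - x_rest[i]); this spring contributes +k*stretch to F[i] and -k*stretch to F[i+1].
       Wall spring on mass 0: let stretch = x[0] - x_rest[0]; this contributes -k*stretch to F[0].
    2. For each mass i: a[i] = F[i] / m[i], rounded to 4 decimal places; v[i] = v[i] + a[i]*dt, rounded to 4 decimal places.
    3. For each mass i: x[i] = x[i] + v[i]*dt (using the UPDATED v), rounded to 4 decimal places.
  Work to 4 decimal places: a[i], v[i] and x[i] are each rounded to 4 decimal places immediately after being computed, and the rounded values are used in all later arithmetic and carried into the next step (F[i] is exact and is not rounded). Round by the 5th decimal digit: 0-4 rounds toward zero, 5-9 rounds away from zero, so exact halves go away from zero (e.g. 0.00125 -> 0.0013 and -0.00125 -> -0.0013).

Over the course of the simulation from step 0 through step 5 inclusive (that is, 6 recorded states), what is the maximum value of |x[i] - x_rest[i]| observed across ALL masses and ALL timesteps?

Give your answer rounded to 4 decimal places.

Step 0: x=[7.0000 11.0000 17.0000 24.0000] v=[0.0000 0.0000 0.0000 0.0000]
Step 1: x=[6.6250 11.2500 17.1250 23.8750] v=[-1.5000 1.0000 0.5000 -0.5000]
Step 2: x=[6.0000 11.6563 17.3594 23.6563] v=[-2.5000 1.6250 0.9375 -0.8750]
Step 3: x=[5.3320 12.0684 17.6680 23.4004] v=[-2.6719 1.6484 1.2344 -1.0235]
Step 4: x=[4.8396 12.3384 17.9932 23.1780] v=[-1.9697 1.0800 1.3008 -0.8897]
Step 5: x=[4.6796 12.3779 18.2597 23.0575] v=[-0.6401 0.1580 1.0658 -0.4821]
Max displacement = 1.3204

Answer: 1.3204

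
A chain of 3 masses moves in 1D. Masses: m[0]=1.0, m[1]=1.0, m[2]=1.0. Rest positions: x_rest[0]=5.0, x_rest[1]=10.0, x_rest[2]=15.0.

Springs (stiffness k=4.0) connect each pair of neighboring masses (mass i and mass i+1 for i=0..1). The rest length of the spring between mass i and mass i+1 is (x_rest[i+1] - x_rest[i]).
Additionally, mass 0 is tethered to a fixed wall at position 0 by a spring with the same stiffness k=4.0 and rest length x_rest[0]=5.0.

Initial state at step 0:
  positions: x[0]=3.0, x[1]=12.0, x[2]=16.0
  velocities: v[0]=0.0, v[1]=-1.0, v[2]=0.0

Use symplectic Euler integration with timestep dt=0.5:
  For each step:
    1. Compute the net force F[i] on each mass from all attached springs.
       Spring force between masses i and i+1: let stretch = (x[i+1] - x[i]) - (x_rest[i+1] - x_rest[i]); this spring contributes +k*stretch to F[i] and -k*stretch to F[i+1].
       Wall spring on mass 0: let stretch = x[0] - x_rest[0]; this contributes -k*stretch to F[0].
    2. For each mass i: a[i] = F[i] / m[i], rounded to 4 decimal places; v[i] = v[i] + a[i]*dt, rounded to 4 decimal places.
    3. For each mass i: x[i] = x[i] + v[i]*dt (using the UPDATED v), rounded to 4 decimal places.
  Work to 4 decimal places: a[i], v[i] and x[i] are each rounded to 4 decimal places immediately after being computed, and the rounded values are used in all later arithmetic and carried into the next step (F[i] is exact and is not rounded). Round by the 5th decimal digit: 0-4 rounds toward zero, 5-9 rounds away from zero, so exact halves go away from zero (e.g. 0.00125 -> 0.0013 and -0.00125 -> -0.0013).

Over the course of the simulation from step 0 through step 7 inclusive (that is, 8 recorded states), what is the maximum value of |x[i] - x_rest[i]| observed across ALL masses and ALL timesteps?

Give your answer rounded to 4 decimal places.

Step 0: x=[3.0000 12.0000 16.0000] v=[0.0000 -1.0000 0.0000]
Step 1: x=[9.0000 6.5000 17.0000] v=[12.0000 -11.0000 2.0000]
Step 2: x=[3.5000 14.0000 12.5000] v=[-11.0000 15.0000 -9.0000]
Step 3: x=[5.0000 9.5000 14.5000] v=[3.0000 -9.0000 4.0000]
Step 4: x=[6.0000 5.5000 16.5000] v=[2.0000 -8.0000 4.0000]
Step 5: x=[0.5000 13.0000 12.5000] v=[-11.0000 15.0000 -8.0000]
Step 6: x=[7.0000 7.5000 14.0000] v=[13.0000 -11.0000 3.0000]
Step 7: x=[7.0000 8.0000 14.0000] v=[0.0000 1.0000 0.0000]
Max displacement = 4.5000

Answer: 4.5000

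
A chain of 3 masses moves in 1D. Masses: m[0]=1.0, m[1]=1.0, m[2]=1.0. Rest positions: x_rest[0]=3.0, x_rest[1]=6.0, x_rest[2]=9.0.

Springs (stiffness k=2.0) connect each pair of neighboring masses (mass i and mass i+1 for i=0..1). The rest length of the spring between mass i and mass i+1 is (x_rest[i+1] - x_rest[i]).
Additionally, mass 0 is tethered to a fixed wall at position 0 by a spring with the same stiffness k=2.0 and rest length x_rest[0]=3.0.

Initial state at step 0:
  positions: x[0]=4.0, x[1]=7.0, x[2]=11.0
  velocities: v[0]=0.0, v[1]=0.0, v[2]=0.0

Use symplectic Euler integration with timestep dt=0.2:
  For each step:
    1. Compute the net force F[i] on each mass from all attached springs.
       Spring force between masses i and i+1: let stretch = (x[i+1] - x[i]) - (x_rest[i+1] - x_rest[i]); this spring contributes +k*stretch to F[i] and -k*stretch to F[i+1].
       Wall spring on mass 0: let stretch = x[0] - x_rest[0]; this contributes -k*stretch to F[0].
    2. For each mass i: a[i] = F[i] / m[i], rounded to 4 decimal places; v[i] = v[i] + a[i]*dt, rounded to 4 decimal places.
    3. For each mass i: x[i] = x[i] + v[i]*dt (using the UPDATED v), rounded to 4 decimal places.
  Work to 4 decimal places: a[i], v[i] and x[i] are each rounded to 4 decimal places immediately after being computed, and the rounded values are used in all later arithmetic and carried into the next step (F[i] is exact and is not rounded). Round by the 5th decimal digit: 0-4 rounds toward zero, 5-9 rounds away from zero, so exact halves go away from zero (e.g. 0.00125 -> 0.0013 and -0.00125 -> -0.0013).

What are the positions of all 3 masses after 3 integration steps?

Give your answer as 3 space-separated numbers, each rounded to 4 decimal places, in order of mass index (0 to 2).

Answer: 3.6109 7.3587 10.5809

Derivation:
Step 0: x=[4.0000 7.0000 11.0000] v=[0.0000 0.0000 0.0000]
Step 1: x=[3.9200 7.0800 10.9200] v=[-0.4000 0.4000 -0.4000]
Step 2: x=[3.7792 7.2144 10.7728] v=[-0.7040 0.6720 -0.7360]
Step 3: x=[3.6109 7.3587 10.5809] v=[-0.8416 0.7213 -0.9594]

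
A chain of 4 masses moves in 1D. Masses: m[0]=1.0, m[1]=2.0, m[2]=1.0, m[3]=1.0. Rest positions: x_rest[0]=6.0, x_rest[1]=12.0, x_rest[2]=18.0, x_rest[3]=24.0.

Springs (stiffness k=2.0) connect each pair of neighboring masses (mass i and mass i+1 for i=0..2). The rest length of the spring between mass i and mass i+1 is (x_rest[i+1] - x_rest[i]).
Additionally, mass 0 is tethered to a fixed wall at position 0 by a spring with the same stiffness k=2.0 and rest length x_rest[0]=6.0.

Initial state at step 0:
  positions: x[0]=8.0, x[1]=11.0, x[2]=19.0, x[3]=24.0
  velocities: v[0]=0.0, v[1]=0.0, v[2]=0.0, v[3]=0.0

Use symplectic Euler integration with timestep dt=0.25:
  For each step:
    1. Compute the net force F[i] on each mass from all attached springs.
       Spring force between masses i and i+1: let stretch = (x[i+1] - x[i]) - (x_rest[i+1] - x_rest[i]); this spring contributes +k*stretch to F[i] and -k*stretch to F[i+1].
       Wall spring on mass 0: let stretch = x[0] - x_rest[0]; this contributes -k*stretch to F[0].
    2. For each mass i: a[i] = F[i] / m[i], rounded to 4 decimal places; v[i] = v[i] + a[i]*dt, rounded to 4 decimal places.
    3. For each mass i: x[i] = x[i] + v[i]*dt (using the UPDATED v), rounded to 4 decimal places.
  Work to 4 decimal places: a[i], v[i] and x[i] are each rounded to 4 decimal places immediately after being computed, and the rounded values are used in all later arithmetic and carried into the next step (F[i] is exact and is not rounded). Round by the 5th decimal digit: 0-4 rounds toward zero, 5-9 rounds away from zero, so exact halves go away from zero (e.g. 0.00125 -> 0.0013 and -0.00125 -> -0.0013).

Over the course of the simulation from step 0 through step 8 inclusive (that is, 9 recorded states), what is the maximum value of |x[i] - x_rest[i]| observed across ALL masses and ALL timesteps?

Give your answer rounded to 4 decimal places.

Answer: 2.0912

Derivation:
Step 0: x=[8.0000 11.0000 19.0000 24.0000] v=[0.0000 0.0000 0.0000 0.0000]
Step 1: x=[7.3750 11.3125 18.6250 24.1250] v=[-2.5000 1.2500 -1.5000 0.5000]
Step 2: x=[6.3203 11.8360 18.0234 24.3125] v=[-4.2188 2.0938 -2.4063 0.7500]
Step 3: x=[5.1650 12.4014 17.4345 24.4639] v=[-4.6211 2.2617 -2.3555 0.6055]
Step 4: x=[4.2687 12.8291 17.0952 24.4866] v=[-3.5854 1.7109 -1.3574 0.0908]
Step 5: x=[3.9088 12.9884 17.1465 24.3354] v=[-1.4396 0.6373 0.2053 -0.6049]
Step 6: x=[4.1953 12.8401 17.5767 24.0356] v=[1.1458 -0.5931 1.7207 -1.1994]
Step 7: x=[5.0380 12.4476 18.2222 23.6784] v=[3.3706 -1.5702 2.5819 -1.4289]
Step 8: x=[6.1771 11.9529 18.8279 23.3892] v=[4.5564 -1.9790 2.4227 -1.1570]
Max displacement = 2.0912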